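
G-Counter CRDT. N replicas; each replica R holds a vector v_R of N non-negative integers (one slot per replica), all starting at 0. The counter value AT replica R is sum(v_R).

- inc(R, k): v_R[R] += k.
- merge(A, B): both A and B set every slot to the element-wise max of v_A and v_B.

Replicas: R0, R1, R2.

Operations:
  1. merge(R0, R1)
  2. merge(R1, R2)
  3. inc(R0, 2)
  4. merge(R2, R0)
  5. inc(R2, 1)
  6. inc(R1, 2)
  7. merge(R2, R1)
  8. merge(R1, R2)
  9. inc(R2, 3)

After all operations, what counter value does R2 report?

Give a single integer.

Op 1: merge R0<->R1 -> R0=(0,0,0) R1=(0,0,0)
Op 2: merge R1<->R2 -> R1=(0,0,0) R2=(0,0,0)
Op 3: inc R0 by 2 -> R0=(2,0,0) value=2
Op 4: merge R2<->R0 -> R2=(2,0,0) R0=(2,0,0)
Op 5: inc R2 by 1 -> R2=(2,0,1) value=3
Op 6: inc R1 by 2 -> R1=(0,2,0) value=2
Op 7: merge R2<->R1 -> R2=(2,2,1) R1=(2,2,1)
Op 8: merge R1<->R2 -> R1=(2,2,1) R2=(2,2,1)
Op 9: inc R2 by 3 -> R2=(2,2,4) value=8

Answer: 8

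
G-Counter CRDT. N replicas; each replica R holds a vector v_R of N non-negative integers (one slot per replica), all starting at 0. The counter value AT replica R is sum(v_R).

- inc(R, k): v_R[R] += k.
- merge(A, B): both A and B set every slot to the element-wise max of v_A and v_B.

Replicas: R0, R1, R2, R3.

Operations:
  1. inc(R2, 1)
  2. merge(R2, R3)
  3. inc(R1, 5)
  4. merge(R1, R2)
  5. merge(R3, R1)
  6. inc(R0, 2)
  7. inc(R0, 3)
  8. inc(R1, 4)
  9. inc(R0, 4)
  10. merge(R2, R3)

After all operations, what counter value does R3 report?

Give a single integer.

Op 1: inc R2 by 1 -> R2=(0,0,1,0) value=1
Op 2: merge R2<->R3 -> R2=(0,0,1,0) R3=(0,0,1,0)
Op 3: inc R1 by 5 -> R1=(0,5,0,0) value=5
Op 4: merge R1<->R2 -> R1=(0,5,1,0) R2=(0,5,1,0)
Op 5: merge R3<->R1 -> R3=(0,5,1,0) R1=(0,5,1,0)
Op 6: inc R0 by 2 -> R0=(2,0,0,0) value=2
Op 7: inc R0 by 3 -> R0=(5,0,0,0) value=5
Op 8: inc R1 by 4 -> R1=(0,9,1,0) value=10
Op 9: inc R0 by 4 -> R0=(9,0,0,0) value=9
Op 10: merge R2<->R3 -> R2=(0,5,1,0) R3=(0,5,1,0)

Answer: 6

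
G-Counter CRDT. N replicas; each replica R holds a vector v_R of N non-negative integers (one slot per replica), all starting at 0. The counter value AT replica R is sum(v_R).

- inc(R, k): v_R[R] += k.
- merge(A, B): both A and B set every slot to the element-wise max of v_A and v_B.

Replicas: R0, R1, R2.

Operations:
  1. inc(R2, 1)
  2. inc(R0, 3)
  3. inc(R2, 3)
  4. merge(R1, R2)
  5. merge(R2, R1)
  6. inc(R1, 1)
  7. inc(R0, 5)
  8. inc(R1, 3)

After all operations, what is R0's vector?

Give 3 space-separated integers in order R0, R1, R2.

Op 1: inc R2 by 1 -> R2=(0,0,1) value=1
Op 2: inc R0 by 3 -> R0=(3,0,0) value=3
Op 3: inc R2 by 3 -> R2=(0,0,4) value=4
Op 4: merge R1<->R2 -> R1=(0,0,4) R2=(0,0,4)
Op 5: merge R2<->R1 -> R2=(0,0,4) R1=(0,0,4)
Op 6: inc R1 by 1 -> R1=(0,1,4) value=5
Op 7: inc R0 by 5 -> R0=(8,0,0) value=8
Op 8: inc R1 by 3 -> R1=(0,4,4) value=8

Answer: 8 0 0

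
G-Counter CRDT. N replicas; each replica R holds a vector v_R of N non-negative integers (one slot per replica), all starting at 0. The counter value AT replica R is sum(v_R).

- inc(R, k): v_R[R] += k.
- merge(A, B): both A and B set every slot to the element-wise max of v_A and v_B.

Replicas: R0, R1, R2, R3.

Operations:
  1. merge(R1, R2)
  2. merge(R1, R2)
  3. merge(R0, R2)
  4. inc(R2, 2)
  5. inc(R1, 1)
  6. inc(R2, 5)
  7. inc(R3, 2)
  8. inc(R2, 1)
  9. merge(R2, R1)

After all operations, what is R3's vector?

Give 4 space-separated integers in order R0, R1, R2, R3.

Op 1: merge R1<->R2 -> R1=(0,0,0,0) R2=(0,0,0,0)
Op 2: merge R1<->R2 -> R1=(0,0,0,0) R2=(0,0,0,0)
Op 3: merge R0<->R2 -> R0=(0,0,0,0) R2=(0,0,0,0)
Op 4: inc R2 by 2 -> R2=(0,0,2,0) value=2
Op 5: inc R1 by 1 -> R1=(0,1,0,0) value=1
Op 6: inc R2 by 5 -> R2=(0,0,7,0) value=7
Op 7: inc R3 by 2 -> R3=(0,0,0,2) value=2
Op 8: inc R2 by 1 -> R2=(0,0,8,0) value=8
Op 9: merge R2<->R1 -> R2=(0,1,8,0) R1=(0,1,8,0)

Answer: 0 0 0 2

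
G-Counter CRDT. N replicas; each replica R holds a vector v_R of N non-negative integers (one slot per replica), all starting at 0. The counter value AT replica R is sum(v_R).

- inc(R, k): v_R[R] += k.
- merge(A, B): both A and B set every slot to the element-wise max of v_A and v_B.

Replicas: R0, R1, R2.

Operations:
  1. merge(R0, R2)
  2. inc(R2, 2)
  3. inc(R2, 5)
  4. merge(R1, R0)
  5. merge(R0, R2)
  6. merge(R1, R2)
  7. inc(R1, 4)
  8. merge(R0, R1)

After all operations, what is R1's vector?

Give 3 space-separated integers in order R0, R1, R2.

Op 1: merge R0<->R2 -> R0=(0,0,0) R2=(0,0,0)
Op 2: inc R2 by 2 -> R2=(0,0,2) value=2
Op 3: inc R2 by 5 -> R2=(0,0,7) value=7
Op 4: merge R1<->R0 -> R1=(0,0,0) R0=(0,0,0)
Op 5: merge R0<->R2 -> R0=(0,0,7) R2=(0,0,7)
Op 6: merge R1<->R2 -> R1=(0,0,7) R2=(0,0,7)
Op 7: inc R1 by 4 -> R1=(0,4,7) value=11
Op 8: merge R0<->R1 -> R0=(0,4,7) R1=(0,4,7)

Answer: 0 4 7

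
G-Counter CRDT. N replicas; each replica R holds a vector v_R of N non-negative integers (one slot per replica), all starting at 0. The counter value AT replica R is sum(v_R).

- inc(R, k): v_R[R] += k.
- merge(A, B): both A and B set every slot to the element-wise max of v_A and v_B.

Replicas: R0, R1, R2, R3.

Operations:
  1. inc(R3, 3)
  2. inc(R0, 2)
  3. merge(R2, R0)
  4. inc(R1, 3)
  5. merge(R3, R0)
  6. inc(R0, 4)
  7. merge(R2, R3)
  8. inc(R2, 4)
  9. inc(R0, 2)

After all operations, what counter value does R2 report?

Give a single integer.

Op 1: inc R3 by 3 -> R3=(0,0,0,3) value=3
Op 2: inc R0 by 2 -> R0=(2,0,0,0) value=2
Op 3: merge R2<->R0 -> R2=(2,0,0,0) R0=(2,0,0,0)
Op 4: inc R1 by 3 -> R1=(0,3,0,0) value=3
Op 5: merge R3<->R0 -> R3=(2,0,0,3) R0=(2,0,0,3)
Op 6: inc R0 by 4 -> R0=(6,0,0,3) value=9
Op 7: merge R2<->R3 -> R2=(2,0,0,3) R3=(2,0,0,3)
Op 8: inc R2 by 4 -> R2=(2,0,4,3) value=9
Op 9: inc R0 by 2 -> R0=(8,0,0,3) value=11

Answer: 9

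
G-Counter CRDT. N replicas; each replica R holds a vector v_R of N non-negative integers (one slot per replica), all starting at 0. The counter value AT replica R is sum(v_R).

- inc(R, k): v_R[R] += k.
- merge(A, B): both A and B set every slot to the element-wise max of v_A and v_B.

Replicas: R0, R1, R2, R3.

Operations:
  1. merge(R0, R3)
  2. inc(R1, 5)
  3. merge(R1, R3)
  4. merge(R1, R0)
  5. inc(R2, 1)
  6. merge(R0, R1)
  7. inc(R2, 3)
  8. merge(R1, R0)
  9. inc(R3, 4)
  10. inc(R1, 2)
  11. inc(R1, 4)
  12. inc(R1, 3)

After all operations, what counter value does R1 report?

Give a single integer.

Op 1: merge R0<->R3 -> R0=(0,0,0,0) R3=(0,0,0,0)
Op 2: inc R1 by 5 -> R1=(0,5,0,0) value=5
Op 3: merge R1<->R3 -> R1=(0,5,0,0) R3=(0,5,0,0)
Op 4: merge R1<->R0 -> R1=(0,5,0,0) R0=(0,5,0,0)
Op 5: inc R2 by 1 -> R2=(0,0,1,0) value=1
Op 6: merge R0<->R1 -> R0=(0,5,0,0) R1=(0,5,0,0)
Op 7: inc R2 by 3 -> R2=(0,0,4,0) value=4
Op 8: merge R1<->R0 -> R1=(0,5,0,0) R0=(0,5,0,0)
Op 9: inc R3 by 4 -> R3=(0,5,0,4) value=9
Op 10: inc R1 by 2 -> R1=(0,7,0,0) value=7
Op 11: inc R1 by 4 -> R1=(0,11,0,0) value=11
Op 12: inc R1 by 3 -> R1=(0,14,0,0) value=14

Answer: 14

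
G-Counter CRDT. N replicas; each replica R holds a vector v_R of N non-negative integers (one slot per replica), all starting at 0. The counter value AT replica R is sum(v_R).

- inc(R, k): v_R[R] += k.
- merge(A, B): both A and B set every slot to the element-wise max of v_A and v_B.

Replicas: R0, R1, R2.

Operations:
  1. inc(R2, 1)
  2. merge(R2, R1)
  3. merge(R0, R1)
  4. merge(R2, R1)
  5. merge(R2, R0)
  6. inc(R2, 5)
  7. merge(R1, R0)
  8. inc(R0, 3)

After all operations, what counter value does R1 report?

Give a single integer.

Answer: 1

Derivation:
Op 1: inc R2 by 1 -> R2=(0,0,1) value=1
Op 2: merge R2<->R1 -> R2=(0,0,1) R1=(0,0,1)
Op 3: merge R0<->R1 -> R0=(0,0,1) R1=(0,0,1)
Op 4: merge R2<->R1 -> R2=(0,0,1) R1=(0,0,1)
Op 5: merge R2<->R0 -> R2=(0,0,1) R0=(0,0,1)
Op 6: inc R2 by 5 -> R2=(0,0,6) value=6
Op 7: merge R1<->R0 -> R1=(0,0,1) R0=(0,0,1)
Op 8: inc R0 by 3 -> R0=(3,0,1) value=4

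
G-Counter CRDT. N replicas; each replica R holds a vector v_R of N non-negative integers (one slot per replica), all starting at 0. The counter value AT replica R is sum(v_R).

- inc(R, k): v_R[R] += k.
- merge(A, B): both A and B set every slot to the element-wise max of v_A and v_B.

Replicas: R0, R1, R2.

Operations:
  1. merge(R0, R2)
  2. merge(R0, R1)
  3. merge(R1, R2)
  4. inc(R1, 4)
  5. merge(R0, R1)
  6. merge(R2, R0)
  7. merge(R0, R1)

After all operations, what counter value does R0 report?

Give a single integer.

Answer: 4

Derivation:
Op 1: merge R0<->R2 -> R0=(0,0,0) R2=(0,0,0)
Op 2: merge R0<->R1 -> R0=(0,0,0) R1=(0,0,0)
Op 3: merge R1<->R2 -> R1=(0,0,0) R2=(0,0,0)
Op 4: inc R1 by 4 -> R1=(0,4,0) value=4
Op 5: merge R0<->R1 -> R0=(0,4,0) R1=(0,4,0)
Op 6: merge R2<->R0 -> R2=(0,4,0) R0=(0,4,0)
Op 7: merge R0<->R1 -> R0=(0,4,0) R1=(0,4,0)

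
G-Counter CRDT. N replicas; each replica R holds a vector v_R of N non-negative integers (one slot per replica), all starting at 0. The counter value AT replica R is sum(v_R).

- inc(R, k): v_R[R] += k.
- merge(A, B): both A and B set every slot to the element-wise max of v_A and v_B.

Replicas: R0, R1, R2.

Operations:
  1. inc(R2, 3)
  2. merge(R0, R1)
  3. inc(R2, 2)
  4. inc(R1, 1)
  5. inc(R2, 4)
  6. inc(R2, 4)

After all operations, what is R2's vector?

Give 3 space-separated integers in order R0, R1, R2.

Op 1: inc R2 by 3 -> R2=(0,0,3) value=3
Op 2: merge R0<->R1 -> R0=(0,0,0) R1=(0,0,0)
Op 3: inc R2 by 2 -> R2=(0,0,5) value=5
Op 4: inc R1 by 1 -> R1=(0,1,0) value=1
Op 5: inc R2 by 4 -> R2=(0,0,9) value=9
Op 6: inc R2 by 4 -> R2=(0,0,13) value=13

Answer: 0 0 13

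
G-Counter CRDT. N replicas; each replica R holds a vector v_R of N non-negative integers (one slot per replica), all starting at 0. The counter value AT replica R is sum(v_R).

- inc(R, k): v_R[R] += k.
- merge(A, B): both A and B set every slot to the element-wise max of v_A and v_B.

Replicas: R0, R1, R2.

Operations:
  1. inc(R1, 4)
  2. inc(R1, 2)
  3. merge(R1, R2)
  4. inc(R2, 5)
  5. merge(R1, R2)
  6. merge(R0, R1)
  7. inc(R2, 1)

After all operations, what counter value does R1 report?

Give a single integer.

Op 1: inc R1 by 4 -> R1=(0,4,0) value=4
Op 2: inc R1 by 2 -> R1=(0,6,0) value=6
Op 3: merge R1<->R2 -> R1=(0,6,0) R2=(0,6,0)
Op 4: inc R2 by 5 -> R2=(0,6,5) value=11
Op 5: merge R1<->R2 -> R1=(0,6,5) R2=(0,6,5)
Op 6: merge R0<->R1 -> R0=(0,6,5) R1=(0,6,5)
Op 7: inc R2 by 1 -> R2=(0,6,6) value=12

Answer: 11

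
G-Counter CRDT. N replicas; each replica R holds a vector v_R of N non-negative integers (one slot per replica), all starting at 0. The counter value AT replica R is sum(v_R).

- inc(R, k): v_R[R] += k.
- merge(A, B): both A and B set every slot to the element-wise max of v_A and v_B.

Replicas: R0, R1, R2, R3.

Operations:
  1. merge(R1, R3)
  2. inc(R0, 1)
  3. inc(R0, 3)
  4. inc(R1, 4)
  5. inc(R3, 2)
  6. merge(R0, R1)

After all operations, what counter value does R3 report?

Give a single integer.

Answer: 2

Derivation:
Op 1: merge R1<->R3 -> R1=(0,0,0,0) R3=(0,0,0,0)
Op 2: inc R0 by 1 -> R0=(1,0,0,0) value=1
Op 3: inc R0 by 3 -> R0=(4,0,0,0) value=4
Op 4: inc R1 by 4 -> R1=(0,4,0,0) value=4
Op 5: inc R3 by 2 -> R3=(0,0,0,2) value=2
Op 6: merge R0<->R1 -> R0=(4,4,0,0) R1=(4,4,0,0)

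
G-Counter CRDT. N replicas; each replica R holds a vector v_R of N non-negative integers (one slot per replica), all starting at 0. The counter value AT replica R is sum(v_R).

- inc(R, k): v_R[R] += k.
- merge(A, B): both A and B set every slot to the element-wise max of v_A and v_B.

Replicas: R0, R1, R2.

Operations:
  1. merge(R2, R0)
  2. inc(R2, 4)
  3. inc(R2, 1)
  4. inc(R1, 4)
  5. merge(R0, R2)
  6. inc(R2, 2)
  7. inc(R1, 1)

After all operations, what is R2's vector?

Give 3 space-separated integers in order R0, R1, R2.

Answer: 0 0 7

Derivation:
Op 1: merge R2<->R0 -> R2=(0,0,0) R0=(0,0,0)
Op 2: inc R2 by 4 -> R2=(0,0,4) value=4
Op 3: inc R2 by 1 -> R2=(0,0,5) value=5
Op 4: inc R1 by 4 -> R1=(0,4,0) value=4
Op 5: merge R0<->R2 -> R0=(0,0,5) R2=(0,0,5)
Op 6: inc R2 by 2 -> R2=(0,0,7) value=7
Op 7: inc R1 by 1 -> R1=(0,5,0) value=5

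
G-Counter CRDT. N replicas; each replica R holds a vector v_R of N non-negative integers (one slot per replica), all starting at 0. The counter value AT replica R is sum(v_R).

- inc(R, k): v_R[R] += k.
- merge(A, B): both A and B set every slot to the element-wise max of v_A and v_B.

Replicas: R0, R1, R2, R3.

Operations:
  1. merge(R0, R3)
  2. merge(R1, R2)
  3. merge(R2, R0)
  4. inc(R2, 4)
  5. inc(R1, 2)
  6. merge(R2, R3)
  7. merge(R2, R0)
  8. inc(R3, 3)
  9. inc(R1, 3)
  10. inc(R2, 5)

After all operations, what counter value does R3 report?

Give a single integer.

Answer: 7

Derivation:
Op 1: merge R0<->R3 -> R0=(0,0,0,0) R3=(0,0,0,0)
Op 2: merge R1<->R2 -> R1=(0,0,0,0) R2=(0,0,0,0)
Op 3: merge R2<->R0 -> R2=(0,0,0,0) R0=(0,0,0,0)
Op 4: inc R2 by 4 -> R2=(0,0,4,0) value=4
Op 5: inc R1 by 2 -> R1=(0,2,0,0) value=2
Op 6: merge R2<->R3 -> R2=(0,0,4,0) R3=(0,0,4,0)
Op 7: merge R2<->R0 -> R2=(0,0,4,0) R0=(0,0,4,0)
Op 8: inc R3 by 3 -> R3=(0,0,4,3) value=7
Op 9: inc R1 by 3 -> R1=(0,5,0,0) value=5
Op 10: inc R2 by 5 -> R2=(0,0,9,0) value=9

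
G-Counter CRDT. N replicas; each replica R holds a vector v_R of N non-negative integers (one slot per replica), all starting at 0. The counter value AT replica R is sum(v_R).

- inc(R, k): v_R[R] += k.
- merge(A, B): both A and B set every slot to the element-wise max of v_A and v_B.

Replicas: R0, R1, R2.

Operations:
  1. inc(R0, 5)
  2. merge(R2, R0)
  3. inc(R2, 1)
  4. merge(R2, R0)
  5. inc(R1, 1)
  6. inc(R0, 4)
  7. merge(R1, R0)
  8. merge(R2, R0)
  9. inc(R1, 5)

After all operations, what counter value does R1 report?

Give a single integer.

Answer: 16

Derivation:
Op 1: inc R0 by 5 -> R0=(5,0,0) value=5
Op 2: merge R2<->R0 -> R2=(5,0,0) R0=(5,0,0)
Op 3: inc R2 by 1 -> R2=(5,0,1) value=6
Op 4: merge R2<->R0 -> R2=(5,0,1) R0=(5,0,1)
Op 5: inc R1 by 1 -> R1=(0,1,0) value=1
Op 6: inc R0 by 4 -> R0=(9,0,1) value=10
Op 7: merge R1<->R0 -> R1=(9,1,1) R0=(9,1,1)
Op 8: merge R2<->R0 -> R2=(9,1,1) R0=(9,1,1)
Op 9: inc R1 by 5 -> R1=(9,6,1) value=16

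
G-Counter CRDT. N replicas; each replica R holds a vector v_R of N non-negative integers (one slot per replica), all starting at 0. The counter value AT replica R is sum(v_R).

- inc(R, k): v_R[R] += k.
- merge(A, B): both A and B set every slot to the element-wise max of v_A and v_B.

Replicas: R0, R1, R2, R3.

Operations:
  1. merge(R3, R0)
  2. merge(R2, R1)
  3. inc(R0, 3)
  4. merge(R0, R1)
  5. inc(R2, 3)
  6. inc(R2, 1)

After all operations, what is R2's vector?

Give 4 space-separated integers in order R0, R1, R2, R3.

Op 1: merge R3<->R0 -> R3=(0,0,0,0) R0=(0,0,0,0)
Op 2: merge R2<->R1 -> R2=(0,0,0,0) R1=(0,0,0,0)
Op 3: inc R0 by 3 -> R0=(3,0,0,0) value=3
Op 4: merge R0<->R1 -> R0=(3,0,0,0) R1=(3,0,0,0)
Op 5: inc R2 by 3 -> R2=(0,0,3,0) value=3
Op 6: inc R2 by 1 -> R2=(0,0,4,0) value=4

Answer: 0 0 4 0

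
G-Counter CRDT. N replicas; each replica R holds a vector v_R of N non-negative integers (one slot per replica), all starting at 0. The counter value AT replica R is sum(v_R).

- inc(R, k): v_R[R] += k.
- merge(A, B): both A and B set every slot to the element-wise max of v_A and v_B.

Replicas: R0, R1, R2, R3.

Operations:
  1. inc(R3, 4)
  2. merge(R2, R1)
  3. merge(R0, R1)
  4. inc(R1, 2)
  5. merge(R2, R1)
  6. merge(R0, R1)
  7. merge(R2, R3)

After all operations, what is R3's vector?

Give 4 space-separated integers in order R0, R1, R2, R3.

Op 1: inc R3 by 4 -> R3=(0,0,0,4) value=4
Op 2: merge R2<->R1 -> R2=(0,0,0,0) R1=(0,0,0,0)
Op 3: merge R0<->R1 -> R0=(0,0,0,0) R1=(0,0,0,0)
Op 4: inc R1 by 2 -> R1=(0,2,0,0) value=2
Op 5: merge R2<->R1 -> R2=(0,2,0,0) R1=(0,2,0,0)
Op 6: merge R0<->R1 -> R0=(0,2,0,0) R1=(0,2,0,0)
Op 7: merge R2<->R3 -> R2=(0,2,0,4) R3=(0,2,0,4)

Answer: 0 2 0 4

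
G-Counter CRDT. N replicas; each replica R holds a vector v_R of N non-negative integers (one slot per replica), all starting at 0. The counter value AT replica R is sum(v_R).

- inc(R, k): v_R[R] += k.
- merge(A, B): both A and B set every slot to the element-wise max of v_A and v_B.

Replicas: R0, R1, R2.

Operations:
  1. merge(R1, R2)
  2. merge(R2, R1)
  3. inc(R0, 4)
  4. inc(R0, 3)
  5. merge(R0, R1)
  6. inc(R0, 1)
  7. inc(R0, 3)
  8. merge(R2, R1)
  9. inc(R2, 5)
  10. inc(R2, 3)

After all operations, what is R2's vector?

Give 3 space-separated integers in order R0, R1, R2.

Op 1: merge R1<->R2 -> R1=(0,0,0) R2=(0,0,0)
Op 2: merge R2<->R1 -> R2=(0,0,0) R1=(0,0,0)
Op 3: inc R0 by 4 -> R0=(4,0,0) value=4
Op 4: inc R0 by 3 -> R0=(7,0,0) value=7
Op 5: merge R0<->R1 -> R0=(7,0,0) R1=(7,0,0)
Op 6: inc R0 by 1 -> R0=(8,0,0) value=8
Op 7: inc R0 by 3 -> R0=(11,0,0) value=11
Op 8: merge R2<->R1 -> R2=(7,0,0) R1=(7,0,0)
Op 9: inc R2 by 5 -> R2=(7,0,5) value=12
Op 10: inc R2 by 3 -> R2=(7,0,8) value=15

Answer: 7 0 8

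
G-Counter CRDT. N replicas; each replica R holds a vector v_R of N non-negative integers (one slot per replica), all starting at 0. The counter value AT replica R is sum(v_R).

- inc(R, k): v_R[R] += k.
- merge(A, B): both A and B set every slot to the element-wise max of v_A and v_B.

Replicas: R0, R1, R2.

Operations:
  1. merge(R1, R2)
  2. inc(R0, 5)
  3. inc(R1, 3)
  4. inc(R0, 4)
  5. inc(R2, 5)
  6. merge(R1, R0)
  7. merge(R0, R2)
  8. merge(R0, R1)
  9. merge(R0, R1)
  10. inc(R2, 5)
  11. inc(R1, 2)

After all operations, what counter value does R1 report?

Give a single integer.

Op 1: merge R1<->R2 -> R1=(0,0,0) R2=(0,0,0)
Op 2: inc R0 by 5 -> R0=(5,0,0) value=5
Op 3: inc R1 by 3 -> R1=(0,3,0) value=3
Op 4: inc R0 by 4 -> R0=(9,0,0) value=9
Op 5: inc R2 by 5 -> R2=(0,0,5) value=5
Op 6: merge R1<->R0 -> R1=(9,3,0) R0=(9,3,0)
Op 7: merge R0<->R2 -> R0=(9,3,5) R2=(9,3,5)
Op 8: merge R0<->R1 -> R0=(9,3,5) R1=(9,3,5)
Op 9: merge R0<->R1 -> R0=(9,3,5) R1=(9,3,5)
Op 10: inc R2 by 5 -> R2=(9,3,10) value=22
Op 11: inc R1 by 2 -> R1=(9,5,5) value=19

Answer: 19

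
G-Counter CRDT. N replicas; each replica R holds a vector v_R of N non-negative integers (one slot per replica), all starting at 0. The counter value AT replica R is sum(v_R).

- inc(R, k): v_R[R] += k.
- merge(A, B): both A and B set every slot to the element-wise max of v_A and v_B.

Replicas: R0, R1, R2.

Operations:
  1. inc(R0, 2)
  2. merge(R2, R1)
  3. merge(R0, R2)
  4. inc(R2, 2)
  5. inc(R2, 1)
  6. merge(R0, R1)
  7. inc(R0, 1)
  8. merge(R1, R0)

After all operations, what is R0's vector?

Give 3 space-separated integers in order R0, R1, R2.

Answer: 3 0 0

Derivation:
Op 1: inc R0 by 2 -> R0=(2,0,0) value=2
Op 2: merge R2<->R1 -> R2=(0,0,0) R1=(0,0,0)
Op 3: merge R0<->R2 -> R0=(2,0,0) R2=(2,0,0)
Op 4: inc R2 by 2 -> R2=(2,0,2) value=4
Op 5: inc R2 by 1 -> R2=(2,0,3) value=5
Op 6: merge R0<->R1 -> R0=(2,0,0) R1=(2,0,0)
Op 7: inc R0 by 1 -> R0=(3,0,0) value=3
Op 8: merge R1<->R0 -> R1=(3,0,0) R0=(3,0,0)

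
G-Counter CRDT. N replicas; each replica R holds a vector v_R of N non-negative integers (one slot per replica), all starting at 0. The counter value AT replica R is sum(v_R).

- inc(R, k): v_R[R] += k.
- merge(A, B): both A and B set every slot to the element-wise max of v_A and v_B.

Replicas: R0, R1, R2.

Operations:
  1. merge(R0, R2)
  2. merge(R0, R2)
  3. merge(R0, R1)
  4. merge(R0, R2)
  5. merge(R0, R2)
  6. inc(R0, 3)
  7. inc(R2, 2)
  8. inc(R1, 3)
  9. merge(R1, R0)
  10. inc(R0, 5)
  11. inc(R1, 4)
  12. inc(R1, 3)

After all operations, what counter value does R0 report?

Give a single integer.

Op 1: merge R0<->R2 -> R0=(0,0,0) R2=(0,0,0)
Op 2: merge R0<->R2 -> R0=(0,0,0) R2=(0,0,0)
Op 3: merge R0<->R1 -> R0=(0,0,0) R1=(0,0,0)
Op 4: merge R0<->R2 -> R0=(0,0,0) R2=(0,0,0)
Op 5: merge R0<->R2 -> R0=(0,0,0) R2=(0,0,0)
Op 6: inc R0 by 3 -> R0=(3,0,0) value=3
Op 7: inc R2 by 2 -> R2=(0,0,2) value=2
Op 8: inc R1 by 3 -> R1=(0,3,0) value=3
Op 9: merge R1<->R0 -> R1=(3,3,0) R0=(3,3,0)
Op 10: inc R0 by 5 -> R0=(8,3,0) value=11
Op 11: inc R1 by 4 -> R1=(3,7,0) value=10
Op 12: inc R1 by 3 -> R1=(3,10,0) value=13

Answer: 11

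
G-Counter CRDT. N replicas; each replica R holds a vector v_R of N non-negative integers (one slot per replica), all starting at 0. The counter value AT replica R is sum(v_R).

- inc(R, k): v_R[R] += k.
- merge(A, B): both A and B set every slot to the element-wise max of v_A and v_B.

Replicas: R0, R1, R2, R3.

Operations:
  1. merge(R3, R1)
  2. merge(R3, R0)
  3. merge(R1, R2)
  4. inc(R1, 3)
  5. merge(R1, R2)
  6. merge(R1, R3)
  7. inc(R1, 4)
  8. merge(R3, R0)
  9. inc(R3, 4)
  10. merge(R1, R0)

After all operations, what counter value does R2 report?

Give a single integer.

Op 1: merge R3<->R1 -> R3=(0,0,0,0) R1=(0,0,0,0)
Op 2: merge R3<->R0 -> R3=(0,0,0,0) R0=(0,0,0,0)
Op 3: merge R1<->R2 -> R1=(0,0,0,0) R2=(0,0,0,0)
Op 4: inc R1 by 3 -> R1=(0,3,0,0) value=3
Op 5: merge R1<->R2 -> R1=(0,3,0,0) R2=(0,3,0,0)
Op 6: merge R1<->R3 -> R1=(0,3,0,0) R3=(0,3,0,0)
Op 7: inc R1 by 4 -> R1=(0,7,0,0) value=7
Op 8: merge R3<->R0 -> R3=(0,3,0,0) R0=(0,3,0,0)
Op 9: inc R3 by 4 -> R3=(0,3,0,4) value=7
Op 10: merge R1<->R0 -> R1=(0,7,0,0) R0=(0,7,0,0)

Answer: 3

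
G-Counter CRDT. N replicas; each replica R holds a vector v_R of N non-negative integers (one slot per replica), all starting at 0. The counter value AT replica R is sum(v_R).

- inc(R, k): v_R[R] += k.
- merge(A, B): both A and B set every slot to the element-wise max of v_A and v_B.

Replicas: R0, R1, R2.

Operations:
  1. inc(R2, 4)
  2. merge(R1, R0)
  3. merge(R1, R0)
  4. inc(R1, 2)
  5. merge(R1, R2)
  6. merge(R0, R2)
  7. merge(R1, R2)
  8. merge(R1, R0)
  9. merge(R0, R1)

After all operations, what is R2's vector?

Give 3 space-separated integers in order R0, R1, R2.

Op 1: inc R2 by 4 -> R2=(0,0,4) value=4
Op 2: merge R1<->R0 -> R1=(0,0,0) R0=(0,0,0)
Op 3: merge R1<->R0 -> R1=(0,0,0) R0=(0,0,0)
Op 4: inc R1 by 2 -> R1=(0,2,0) value=2
Op 5: merge R1<->R2 -> R1=(0,2,4) R2=(0,2,4)
Op 6: merge R0<->R2 -> R0=(0,2,4) R2=(0,2,4)
Op 7: merge R1<->R2 -> R1=(0,2,4) R2=(0,2,4)
Op 8: merge R1<->R0 -> R1=(0,2,4) R0=(0,2,4)
Op 9: merge R0<->R1 -> R0=(0,2,4) R1=(0,2,4)

Answer: 0 2 4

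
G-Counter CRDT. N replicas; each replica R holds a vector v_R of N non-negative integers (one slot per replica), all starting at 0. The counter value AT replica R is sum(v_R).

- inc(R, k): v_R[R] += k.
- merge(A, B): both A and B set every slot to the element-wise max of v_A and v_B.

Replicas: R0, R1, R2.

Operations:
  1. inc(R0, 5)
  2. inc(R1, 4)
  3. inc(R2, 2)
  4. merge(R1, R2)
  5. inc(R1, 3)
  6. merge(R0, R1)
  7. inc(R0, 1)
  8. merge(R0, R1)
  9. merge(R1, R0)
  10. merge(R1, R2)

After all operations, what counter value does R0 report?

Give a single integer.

Answer: 15

Derivation:
Op 1: inc R0 by 5 -> R0=(5,0,0) value=5
Op 2: inc R1 by 4 -> R1=(0,4,0) value=4
Op 3: inc R2 by 2 -> R2=(0,0,2) value=2
Op 4: merge R1<->R2 -> R1=(0,4,2) R2=(0,4,2)
Op 5: inc R1 by 3 -> R1=(0,7,2) value=9
Op 6: merge R0<->R1 -> R0=(5,7,2) R1=(5,7,2)
Op 7: inc R0 by 1 -> R0=(6,7,2) value=15
Op 8: merge R0<->R1 -> R0=(6,7,2) R1=(6,7,2)
Op 9: merge R1<->R0 -> R1=(6,7,2) R0=(6,7,2)
Op 10: merge R1<->R2 -> R1=(6,7,2) R2=(6,7,2)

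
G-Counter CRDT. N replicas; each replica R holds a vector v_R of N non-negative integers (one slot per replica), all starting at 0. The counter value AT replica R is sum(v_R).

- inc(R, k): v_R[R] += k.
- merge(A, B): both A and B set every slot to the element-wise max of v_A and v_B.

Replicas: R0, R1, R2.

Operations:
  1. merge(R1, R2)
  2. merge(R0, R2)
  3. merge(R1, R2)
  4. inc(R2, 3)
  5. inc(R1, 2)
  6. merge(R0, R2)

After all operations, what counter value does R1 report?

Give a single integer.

Answer: 2

Derivation:
Op 1: merge R1<->R2 -> R1=(0,0,0) R2=(0,0,0)
Op 2: merge R0<->R2 -> R0=(0,0,0) R2=(0,0,0)
Op 3: merge R1<->R2 -> R1=(0,0,0) R2=(0,0,0)
Op 4: inc R2 by 3 -> R2=(0,0,3) value=3
Op 5: inc R1 by 2 -> R1=(0,2,0) value=2
Op 6: merge R0<->R2 -> R0=(0,0,3) R2=(0,0,3)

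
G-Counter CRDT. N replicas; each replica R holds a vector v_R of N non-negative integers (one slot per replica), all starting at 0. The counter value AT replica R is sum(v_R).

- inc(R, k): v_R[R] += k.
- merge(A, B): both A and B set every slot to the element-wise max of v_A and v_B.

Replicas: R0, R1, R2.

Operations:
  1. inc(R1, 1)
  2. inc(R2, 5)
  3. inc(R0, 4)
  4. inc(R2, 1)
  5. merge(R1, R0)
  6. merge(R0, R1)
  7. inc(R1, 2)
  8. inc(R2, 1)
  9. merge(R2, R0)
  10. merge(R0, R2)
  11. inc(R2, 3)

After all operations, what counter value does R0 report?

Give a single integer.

Answer: 12

Derivation:
Op 1: inc R1 by 1 -> R1=(0,1,0) value=1
Op 2: inc R2 by 5 -> R2=(0,0,5) value=5
Op 3: inc R0 by 4 -> R0=(4,0,0) value=4
Op 4: inc R2 by 1 -> R2=(0,0,6) value=6
Op 5: merge R1<->R0 -> R1=(4,1,0) R0=(4,1,0)
Op 6: merge R0<->R1 -> R0=(4,1,0) R1=(4,1,0)
Op 7: inc R1 by 2 -> R1=(4,3,0) value=7
Op 8: inc R2 by 1 -> R2=(0,0,7) value=7
Op 9: merge R2<->R0 -> R2=(4,1,7) R0=(4,1,7)
Op 10: merge R0<->R2 -> R0=(4,1,7) R2=(4,1,7)
Op 11: inc R2 by 3 -> R2=(4,1,10) value=15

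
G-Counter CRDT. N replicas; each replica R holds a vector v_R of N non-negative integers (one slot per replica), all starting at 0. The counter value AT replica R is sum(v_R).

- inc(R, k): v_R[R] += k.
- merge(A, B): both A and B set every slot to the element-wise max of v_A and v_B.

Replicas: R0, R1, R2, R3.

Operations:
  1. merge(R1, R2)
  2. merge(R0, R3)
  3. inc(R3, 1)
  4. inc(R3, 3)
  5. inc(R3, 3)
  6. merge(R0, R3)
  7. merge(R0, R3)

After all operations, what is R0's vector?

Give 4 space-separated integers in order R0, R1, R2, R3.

Op 1: merge R1<->R2 -> R1=(0,0,0,0) R2=(0,0,0,0)
Op 2: merge R0<->R3 -> R0=(0,0,0,0) R3=(0,0,0,0)
Op 3: inc R3 by 1 -> R3=(0,0,0,1) value=1
Op 4: inc R3 by 3 -> R3=(0,0,0,4) value=4
Op 5: inc R3 by 3 -> R3=(0,0,0,7) value=7
Op 6: merge R0<->R3 -> R0=(0,0,0,7) R3=(0,0,0,7)
Op 7: merge R0<->R3 -> R0=(0,0,0,7) R3=(0,0,0,7)

Answer: 0 0 0 7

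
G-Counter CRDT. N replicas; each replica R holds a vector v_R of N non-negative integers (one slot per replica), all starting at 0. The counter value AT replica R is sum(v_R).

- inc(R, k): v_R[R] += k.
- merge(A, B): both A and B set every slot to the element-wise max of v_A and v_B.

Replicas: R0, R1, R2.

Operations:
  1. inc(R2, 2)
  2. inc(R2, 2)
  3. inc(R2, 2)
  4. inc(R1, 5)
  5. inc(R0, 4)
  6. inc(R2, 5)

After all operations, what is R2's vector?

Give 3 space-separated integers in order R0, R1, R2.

Answer: 0 0 11

Derivation:
Op 1: inc R2 by 2 -> R2=(0,0,2) value=2
Op 2: inc R2 by 2 -> R2=(0,0,4) value=4
Op 3: inc R2 by 2 -> R2=(0,0,6) value=6
Op 4: inc R1 by 5 -> R1=(0,5,0) value=5
Op 5: inc R0 by 4 -> R0=(4,0,0) value=4
Op 6: inc R2 by 5 -> R2=(0,0,11) value=11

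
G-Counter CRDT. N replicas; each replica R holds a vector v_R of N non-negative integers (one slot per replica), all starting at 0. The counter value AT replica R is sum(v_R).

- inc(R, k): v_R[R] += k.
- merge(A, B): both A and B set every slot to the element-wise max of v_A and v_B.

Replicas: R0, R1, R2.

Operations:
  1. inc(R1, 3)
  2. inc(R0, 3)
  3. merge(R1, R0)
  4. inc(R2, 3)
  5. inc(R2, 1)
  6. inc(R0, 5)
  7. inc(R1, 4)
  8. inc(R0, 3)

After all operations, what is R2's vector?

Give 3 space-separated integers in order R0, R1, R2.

Op 1: inc R1 by 3 -> R1=(0,3,0) value=3
Op 2: inc R0 by 3 -> R0=(3,0,0) value=3
Op 3: merge R1<->R0 -> R1=(3,3,0) R0=(3,3,0)
Op 4: inc R2 by 3 -> R2=(0,0,3) value=3
Op 5: inc R2 by 1 -> R2=(0,0,4) value=4
Op 6: inc R0 by 5 -> R0=(8,3,0) value=11
Op 7: inc R1 by 4 -> R1=(3,7,0) value=10
Op 8: inc R0 by 3 -> R0=(11,3,0) value=14

Answer: 0 0 4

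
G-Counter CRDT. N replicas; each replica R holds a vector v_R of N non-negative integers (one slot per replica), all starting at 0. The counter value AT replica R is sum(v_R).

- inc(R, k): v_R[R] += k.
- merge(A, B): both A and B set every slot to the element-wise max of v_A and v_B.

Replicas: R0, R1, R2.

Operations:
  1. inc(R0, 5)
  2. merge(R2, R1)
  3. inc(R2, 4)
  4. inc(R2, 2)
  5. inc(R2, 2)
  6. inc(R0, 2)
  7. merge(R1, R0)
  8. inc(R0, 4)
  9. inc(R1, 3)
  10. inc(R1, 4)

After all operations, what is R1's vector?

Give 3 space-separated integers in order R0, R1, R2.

Op 1: inc R0 by 5 -> R0=(5,0,0) value=5
Op 2: merge R2<->R1 -> R2=(0,0,0) R1=(0,0,0)
Op 3: inc R2 by 4 -> R2=(0,0,4) value=4
Op 4: inc R2 by 2 -> R2=(0,0,6) value=6
Op 5: inc R2 by 2 -> R2=(0,0,8) value=8
Op 6: inc R0 by 2 -> R0=(7,0,0) value=7
Op 7: merge R1<->R0 -> R1=(7,0,0) R0=(7,0,0)
Op 8: inc R0 by 4 -> R0=(11,0,0) value=11
Op 9: inc R1 by 3 -> R1=(7,3,0) value=10
Op 10: inc R1 by 4 -> R1=(7,7,0) value=14

Answer: 7 7 0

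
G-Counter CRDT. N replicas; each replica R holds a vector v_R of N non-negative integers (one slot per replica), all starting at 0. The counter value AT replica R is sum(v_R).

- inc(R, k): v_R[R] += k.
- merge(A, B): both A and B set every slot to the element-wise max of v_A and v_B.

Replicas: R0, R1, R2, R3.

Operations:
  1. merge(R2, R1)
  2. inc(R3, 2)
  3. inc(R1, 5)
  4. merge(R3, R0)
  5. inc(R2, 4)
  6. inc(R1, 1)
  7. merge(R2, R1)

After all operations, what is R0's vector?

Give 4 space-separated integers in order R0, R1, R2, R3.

Op 1: merge R2<->R1 -> R2=(0,0,0,0) R1=(0,0,0,0)
Op 2: inc R3 by 2 -> R3=(0,0,0,2) value=2
Op 3: inc R1 by 5 -> R1=(0,5,0,0) value=5
Op 4: merge R3<->R0 -> R3=(0,0,0,2) R0=(0,0,0,2)
Op 5: inc R2 by 4 -> R2=(0,0,4,0) value=4
Op 6: inc R1 by 1 -> R1=(0,6,0,0) value=6
Op 7: merge R2<->R1 -> R2=(0,6,4,0) R1=(0,6,4,0)

Answer: 0 0 0 2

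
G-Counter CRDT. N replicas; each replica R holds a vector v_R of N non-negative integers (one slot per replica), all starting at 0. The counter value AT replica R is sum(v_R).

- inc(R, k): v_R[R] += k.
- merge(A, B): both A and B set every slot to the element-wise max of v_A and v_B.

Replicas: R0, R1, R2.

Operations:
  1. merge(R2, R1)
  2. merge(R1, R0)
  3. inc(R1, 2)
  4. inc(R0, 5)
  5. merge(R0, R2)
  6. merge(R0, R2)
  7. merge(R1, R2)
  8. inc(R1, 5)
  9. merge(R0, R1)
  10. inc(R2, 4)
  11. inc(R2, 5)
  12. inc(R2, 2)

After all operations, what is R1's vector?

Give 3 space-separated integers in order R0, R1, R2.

Op 1: merge R2<->R1 -> R2=(0,0,0) R1=(0,0,0)
Op 2: merge R1<->R0 -> R1=(0,0,0) R0=(0,0,0)
Op 3: inc R1 by 2 -> R1=(0,2,0) value=2
Op 4: inc R0 by 5 -> R0=(5,0,0) value=5
Op 5: merge R0<->R2 -> R0=(5,0,0) R2=(5,0,0)
Op 6: merge R0<->R2 -> R0=(5,0,0) R2=(5,0,0)
Op 7: merge R1<->R2 -> R1=(5,2,0) R2=(5,2,0)
Op 8: inc R1 by 5 -> R1=(5,7,0) value=12
Op 9: merge R0<->R1 -> R0=(5,7,0) R1=(5,7,0)
Op 10: inc R2 by 4 -> R2=(5,2,4) value=11
Op 11: inc R2 by 5 -> R2=(5,2,9) value=16
Op 12: inc R2 by 2 -> R2=(5,2,11) value=18

Answer: 5 7 0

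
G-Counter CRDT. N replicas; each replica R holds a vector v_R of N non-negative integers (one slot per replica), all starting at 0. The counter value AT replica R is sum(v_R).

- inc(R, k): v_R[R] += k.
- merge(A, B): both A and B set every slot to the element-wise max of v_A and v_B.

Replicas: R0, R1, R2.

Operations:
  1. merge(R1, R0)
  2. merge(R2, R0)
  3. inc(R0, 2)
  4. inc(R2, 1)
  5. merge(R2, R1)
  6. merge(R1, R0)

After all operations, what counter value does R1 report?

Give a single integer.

Answer: 3

Derivation:
Op 1: merge R1<->R0 -> R1=(0,0,0) R0=(0,0,0)
Op 2: merge R2<->R0 -> R2=(0,0,0) R0=(0,0,0)
Op 3: inc R0 by 2 -> R0=(2,0,0) value=2
Op 4: inc R2 by 1 -> R2=(0,0,1) value=1
Op 5: merge R2<->R1 -> R2=(0,0,1) R1=(0,0,1)
Op 6: merge R1<->R0 -> R1=(2,0,1) R0=(2,0,1)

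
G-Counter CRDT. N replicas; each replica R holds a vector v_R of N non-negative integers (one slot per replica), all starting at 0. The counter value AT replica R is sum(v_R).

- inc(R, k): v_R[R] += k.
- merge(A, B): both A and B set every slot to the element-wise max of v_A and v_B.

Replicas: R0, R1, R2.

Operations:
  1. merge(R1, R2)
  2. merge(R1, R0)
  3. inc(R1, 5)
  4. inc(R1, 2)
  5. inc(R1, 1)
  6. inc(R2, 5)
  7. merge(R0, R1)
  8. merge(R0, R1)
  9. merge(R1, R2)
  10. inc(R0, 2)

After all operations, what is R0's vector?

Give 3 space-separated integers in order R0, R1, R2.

Op 1: merge R1<->R2 -> R1=(0,0,0) R2=(0,0,0)
Op 2: merge R1<->R0 -> R1=(0,0,0) R0=(0,0,0)
Op 3: inc R1 by 5 -> R1=(0,5,0) value=5
Op 4: inc R1 by 2 -> R1=(0,7,0) value=7
Op 5: inc R1 by 1 -> R1=(0,8,0) value=8
Op 6: inc R2 by 5 -> R2=(0,0,5) value=5
Op 7: merge R0<->R1 -> R0=(0,8,0) R1=(0,8,0)
Op 8: merge R0<->R1 -> R0=(0,8,0) R1=(0,8,0)
Op 9: merge R1<->R2 -> R1=(0,8,5) R2=(0,8,5)
Op 10: inc R0 by 2 -> R0=(2,8,0) value=10

Answer: 2 8 0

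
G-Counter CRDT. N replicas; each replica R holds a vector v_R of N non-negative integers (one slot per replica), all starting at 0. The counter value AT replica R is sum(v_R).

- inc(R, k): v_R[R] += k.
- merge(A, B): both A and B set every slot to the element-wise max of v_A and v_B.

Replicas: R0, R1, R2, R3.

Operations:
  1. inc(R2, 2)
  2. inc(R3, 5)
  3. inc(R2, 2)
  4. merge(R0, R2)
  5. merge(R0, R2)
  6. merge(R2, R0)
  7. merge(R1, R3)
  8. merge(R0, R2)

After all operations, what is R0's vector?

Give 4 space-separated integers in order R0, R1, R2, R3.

Answer: 0 0 4 0

Derivation:
Op 1: inc R2 by 2 -> R2=(0,0,2,0) value=2
Op 2: inc R3 by 5 -> R3=(0,0,0,5) value=5
Op 3: inc R2 by 2 -> R2=(0,0,4,0) value=4
Op 4: merge R0<->R2 -> R0=(0,0,4,0) R2=(0,0,4,0)
Op 5: merge R0<->R2 -> R0=(0,0,4,0) R2=(0,0,4,0)
Op 6: merge R2<->R0 -> R2=(0,0,4,0) R0=(0,0,4,0)
Op 7: merge R1<->R3 -> R1=(0,0,0,5) R3=(0,0,0,5)
Op 8: merge R0<->R2 -> R0=(0,0,4,0) R2=(0,0,4,0)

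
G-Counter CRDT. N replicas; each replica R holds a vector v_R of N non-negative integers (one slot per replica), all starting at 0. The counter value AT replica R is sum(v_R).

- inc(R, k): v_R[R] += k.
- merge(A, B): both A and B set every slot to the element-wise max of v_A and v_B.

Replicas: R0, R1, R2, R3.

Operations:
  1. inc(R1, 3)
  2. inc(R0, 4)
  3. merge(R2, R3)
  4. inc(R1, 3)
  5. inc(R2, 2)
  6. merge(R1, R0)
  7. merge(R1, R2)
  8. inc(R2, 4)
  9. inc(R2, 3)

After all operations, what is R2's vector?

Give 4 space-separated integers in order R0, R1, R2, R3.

Answer: 4 6 9 0

Derivation:
Op 1: inc R1 by 3 -> R1=(0,3,0,0) value=3
Op 2: inc R0 by 4 -> R0=(4,0,0,0) value=4
Op 3: merge R2<->R3 -> R2=(0,0,0,0) R3=(0,0,0,0)
Op 4: inc R1 by 3 -> R1=(0,6,0,0) value=6
Op 5: inc R2 by 2 -> R2=(0,0,2,0) value=2
Op 6: merge R1<->R0 -> R1=(4,6,0,0) R0=(4,6,0,0)
Op 7: merge R1<->R2 -> R1=(4,6,2,0) R2=(4,6,2,0)
Op 8: inc R2 by 4 -> R2=(4,6,6,0) value=16
Op 9: inc R2 by 3 -> R2=(4,6,9,0) value=19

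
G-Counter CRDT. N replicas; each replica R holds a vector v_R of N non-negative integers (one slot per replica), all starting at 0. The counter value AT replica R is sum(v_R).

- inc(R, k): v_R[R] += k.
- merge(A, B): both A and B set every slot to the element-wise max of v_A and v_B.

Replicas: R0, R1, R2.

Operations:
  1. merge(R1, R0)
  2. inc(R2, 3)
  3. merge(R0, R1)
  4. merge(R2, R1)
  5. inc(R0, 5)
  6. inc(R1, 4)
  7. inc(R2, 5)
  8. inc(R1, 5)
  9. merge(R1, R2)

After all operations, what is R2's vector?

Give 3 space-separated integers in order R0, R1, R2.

Op 1: merge R1<->R0 -> R1=(0,0,0) R0=(0,0,0)
Op 2: inc R2 by 3 -> R2=(0,0,3) value=3
Op 3: merge R0<->R1 -> R0=(0,0,0) R1=(0,0,0)
Op 4: merge R2<->R1 -> R2=(0,0,3) R1=(0,0,3)
Op 5: inc R0 by 5 -> R0=(5,0,0) value=5
Op 6: inc R1 by 4 -> R1=(0,4,3) value=7
Op 7: inc R2 by 5 -> R2=(0,0,8) value=8
Op 8: inc R1 by 5 -> R1=(0,9,3) value=12
Op 9: merge R1<->R2 -> R1=(0,9,8) R2=(0,9,8)

Answer: 0 9 8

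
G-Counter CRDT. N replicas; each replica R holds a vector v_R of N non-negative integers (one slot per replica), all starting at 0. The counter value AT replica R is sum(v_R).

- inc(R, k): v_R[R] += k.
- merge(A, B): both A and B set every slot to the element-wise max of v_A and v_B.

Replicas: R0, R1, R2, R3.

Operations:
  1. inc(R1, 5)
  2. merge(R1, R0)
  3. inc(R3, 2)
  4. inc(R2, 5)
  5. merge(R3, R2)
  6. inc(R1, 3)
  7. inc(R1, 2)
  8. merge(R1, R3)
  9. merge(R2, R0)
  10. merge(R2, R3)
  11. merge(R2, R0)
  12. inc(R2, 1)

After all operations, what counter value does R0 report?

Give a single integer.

Answer: 17

Derivation:
Op 1: inc R1 by 5 -> R1=(0,5,0,0) value=5
Op 2: merge R1<->R0 -> R1=(0,5,0,0) R0=(0,5,0,0)
Op 3: inc R3 by 2 -> R3=(0,0,0,2) value=2
Op 4: inc R2 by 5 -> R2=(0,0,5,0) value=5
Op 5: merge R3<->R2 -> R3=(0,0,5,2) R2=(0,0,5,2)
Op 6: inc R1 by 3 -> R1=(0,8,0,0) value=8
Op 7: inc R1 by 2 -> R1=(0,10,0,0) value=10
Op 8: merge R1<->R3 -> R1=(0,10,5,2) R3=(0,10,5,2)
Op 9: merge R2<->R0 -> R2=(0,5,5,2) R0=(0,5,5,2)
Op 10: merge R2<->R3 -> R2=(0,10,5,2) R3=(0,10,5,2)
Op 11: merge R2<->R0 -> R2=(0,10,5,2) R0=(0,10,5,2)
Op 12: inc R2 by 1 -> R2=(0,10,6,2) value=18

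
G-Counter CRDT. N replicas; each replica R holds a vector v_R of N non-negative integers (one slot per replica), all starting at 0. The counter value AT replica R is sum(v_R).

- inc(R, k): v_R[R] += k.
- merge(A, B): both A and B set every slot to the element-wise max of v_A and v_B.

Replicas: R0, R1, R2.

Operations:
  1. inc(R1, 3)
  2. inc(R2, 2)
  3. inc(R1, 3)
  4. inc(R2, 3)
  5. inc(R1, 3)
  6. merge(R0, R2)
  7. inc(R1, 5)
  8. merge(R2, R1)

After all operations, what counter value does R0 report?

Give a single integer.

Answer: 5

Derivation:
Op 1: inc R1 by 3 -> R1=(0,3,0) value=3
Op 2: inc R2 by 2 -> R2=(0,0,2) value=2
Op 3: inc R1 by 3 -> R1=(0,6,0) value=6
Op 4: inc R2 by 3 -> R2=(0,0,5) value=5
Op 5: inc R1 by 3 -> R1=(0,9,0) value=9
Op 6: merge R0<->R2 -> R0=(0,0,5) R2=(0,0,5)
Op 7: inc R1 by 5 -> R1=(0,14,0) value=14
Op 8: merge R2<->R1 -> R2=(0,14,5) R1=(0,14,5)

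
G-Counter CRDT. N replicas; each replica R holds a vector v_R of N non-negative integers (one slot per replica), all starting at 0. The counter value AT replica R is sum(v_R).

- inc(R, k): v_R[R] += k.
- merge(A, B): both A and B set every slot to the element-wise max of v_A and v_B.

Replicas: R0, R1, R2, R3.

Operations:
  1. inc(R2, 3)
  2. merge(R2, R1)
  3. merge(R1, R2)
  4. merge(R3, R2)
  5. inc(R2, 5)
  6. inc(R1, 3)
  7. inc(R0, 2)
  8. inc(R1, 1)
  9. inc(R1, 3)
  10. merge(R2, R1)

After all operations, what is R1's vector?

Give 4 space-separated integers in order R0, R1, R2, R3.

Op 1: inc R2 by 3 -> R2=(0,0,3,0) value=3
Op 2: merge R2<->R1 -> R2=(0,0,3,0) R1=(0,0,3,0)
Op 3: merge R1<->R2 -> R1=(0,0,3,0) R2=(0,0,3,0)
Op 4: merge R3<->R2 -> R3=(0,0,3,0) R2=(0,0,3,0)
Op 5: inc R2 by 5 -> R2=(0,0,8,0) value=8
Op 6: inc R1 by 3 -> R1=(0,3,3,0) value=6
Op 7: inc R0 by 2 -> R0=(2,0,0,0) value=2
Op 8: inc R1 by 1 -> R1=(0,4,3,0) value=7
Op 9: inc R1 by 3 -> R1=(0,7,3,0) value=10
Op 10: merge R2<->R1 -> R2=(0,7,8,0) R1=(0,7,8,0)

Answer: 0 7 8 0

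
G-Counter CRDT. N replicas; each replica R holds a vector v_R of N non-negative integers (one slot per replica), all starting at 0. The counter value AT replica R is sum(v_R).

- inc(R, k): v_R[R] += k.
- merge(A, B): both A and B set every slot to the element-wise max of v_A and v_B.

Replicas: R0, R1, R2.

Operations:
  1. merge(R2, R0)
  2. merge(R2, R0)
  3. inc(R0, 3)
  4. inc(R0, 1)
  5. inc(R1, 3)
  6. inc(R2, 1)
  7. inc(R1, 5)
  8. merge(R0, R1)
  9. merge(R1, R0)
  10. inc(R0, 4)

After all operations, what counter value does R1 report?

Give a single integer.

Op 1: merge R2<->R0 -> R2=(0,0,0) R0=(0,0,0)
Op 2: merge R2<->R0 -> R2=(0,0,0) R0=(0,0,0)
Op 3: inc R0 by 3 -> R0=(3,0,0) value=3
Op 4: inc R0 by 1 -> R0=(4,0,0) value=4
Op 5: inc R1 by 3 -> R1=(0,3,0) value=3
Op 6: inc R2 by 1 -> R2=(0,0,1) value=1
Op 7: inc R1 by 5 -> R1=(0,8,0) value=8
Op 8: merge R0<->R1 -> R0=(4,8,0) R1=(4,8,0)
Op 9: merge R1<->R0 -> R1=(4,8,0) R0=(4,8,0)
Op 10: inc R0 by 4 -> R0=(8,8,0) value=16

Answer: 12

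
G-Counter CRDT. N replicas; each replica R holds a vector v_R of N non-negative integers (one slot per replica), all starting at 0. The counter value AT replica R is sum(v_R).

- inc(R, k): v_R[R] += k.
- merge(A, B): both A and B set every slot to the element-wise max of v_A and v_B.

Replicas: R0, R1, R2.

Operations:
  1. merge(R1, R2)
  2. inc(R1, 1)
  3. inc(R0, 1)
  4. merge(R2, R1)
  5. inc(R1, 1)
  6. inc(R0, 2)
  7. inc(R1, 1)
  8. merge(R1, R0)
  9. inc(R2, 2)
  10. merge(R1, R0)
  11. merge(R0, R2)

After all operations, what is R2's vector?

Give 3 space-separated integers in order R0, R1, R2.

Answer: 3 3 2

Derivation:
Op 1: merge R1<->R2 -> R1=(0,0,0) R2=(0,0,0)
Op 2: inc R1 by 1 -> R1=(0,1,0) value=1
Op 3: inc R0 by 1 -> R0=(1,0,0) value=1
Op 4: merge R2<->R1 -> R2=(0,1,0) R1=(0,1,0)
Op 5: inc R1 by 1 -> R1=(0,2,0) value=2
Op 6: inc R0 by 2 -> R0=(3,0,0) value=3
Op 7: inc R1 by 1 -> R1=(0,3,0) value=3
Op 8: merge R1<->R0 -> R1=(3,3,0) R0=(3,3,0)
Op 9: inc R2 by 2 -> R2=(0,1,2) value=3
Op 10: merge R1<->R0 -> R1=(3,3,0) R0=(3,3,0)
Op 11: merge R0<->R2 -> R0=(3,3,2) R2=(3,3,2)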